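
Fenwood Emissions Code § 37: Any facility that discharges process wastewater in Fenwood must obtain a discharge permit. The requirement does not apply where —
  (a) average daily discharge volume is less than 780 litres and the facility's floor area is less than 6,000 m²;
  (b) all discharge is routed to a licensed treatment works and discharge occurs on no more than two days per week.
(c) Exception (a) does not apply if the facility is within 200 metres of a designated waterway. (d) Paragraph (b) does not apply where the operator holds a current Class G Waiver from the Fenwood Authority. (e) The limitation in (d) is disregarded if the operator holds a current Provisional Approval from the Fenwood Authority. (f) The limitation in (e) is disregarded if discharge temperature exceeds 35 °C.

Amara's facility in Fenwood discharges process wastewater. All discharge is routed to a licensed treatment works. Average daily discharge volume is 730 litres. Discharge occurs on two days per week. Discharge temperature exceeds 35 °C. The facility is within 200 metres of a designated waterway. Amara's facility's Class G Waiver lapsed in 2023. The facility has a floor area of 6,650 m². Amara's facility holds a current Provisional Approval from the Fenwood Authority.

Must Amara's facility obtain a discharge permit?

No — exception (b) applies; Amara's facility is not required to obtain a discharge permit.

Exception (a) fails — the facility's floor area is 6,650 m², not less than 6,000 m².
Exception (b)'s conditions are all satisfied: discharge is routed to a licensed treatment works; discharge occurs on no more than two days per week. Under paragraphs (d)–(f): (d) is inapplicable — there is no Class G Waiver in force. (b) remains available.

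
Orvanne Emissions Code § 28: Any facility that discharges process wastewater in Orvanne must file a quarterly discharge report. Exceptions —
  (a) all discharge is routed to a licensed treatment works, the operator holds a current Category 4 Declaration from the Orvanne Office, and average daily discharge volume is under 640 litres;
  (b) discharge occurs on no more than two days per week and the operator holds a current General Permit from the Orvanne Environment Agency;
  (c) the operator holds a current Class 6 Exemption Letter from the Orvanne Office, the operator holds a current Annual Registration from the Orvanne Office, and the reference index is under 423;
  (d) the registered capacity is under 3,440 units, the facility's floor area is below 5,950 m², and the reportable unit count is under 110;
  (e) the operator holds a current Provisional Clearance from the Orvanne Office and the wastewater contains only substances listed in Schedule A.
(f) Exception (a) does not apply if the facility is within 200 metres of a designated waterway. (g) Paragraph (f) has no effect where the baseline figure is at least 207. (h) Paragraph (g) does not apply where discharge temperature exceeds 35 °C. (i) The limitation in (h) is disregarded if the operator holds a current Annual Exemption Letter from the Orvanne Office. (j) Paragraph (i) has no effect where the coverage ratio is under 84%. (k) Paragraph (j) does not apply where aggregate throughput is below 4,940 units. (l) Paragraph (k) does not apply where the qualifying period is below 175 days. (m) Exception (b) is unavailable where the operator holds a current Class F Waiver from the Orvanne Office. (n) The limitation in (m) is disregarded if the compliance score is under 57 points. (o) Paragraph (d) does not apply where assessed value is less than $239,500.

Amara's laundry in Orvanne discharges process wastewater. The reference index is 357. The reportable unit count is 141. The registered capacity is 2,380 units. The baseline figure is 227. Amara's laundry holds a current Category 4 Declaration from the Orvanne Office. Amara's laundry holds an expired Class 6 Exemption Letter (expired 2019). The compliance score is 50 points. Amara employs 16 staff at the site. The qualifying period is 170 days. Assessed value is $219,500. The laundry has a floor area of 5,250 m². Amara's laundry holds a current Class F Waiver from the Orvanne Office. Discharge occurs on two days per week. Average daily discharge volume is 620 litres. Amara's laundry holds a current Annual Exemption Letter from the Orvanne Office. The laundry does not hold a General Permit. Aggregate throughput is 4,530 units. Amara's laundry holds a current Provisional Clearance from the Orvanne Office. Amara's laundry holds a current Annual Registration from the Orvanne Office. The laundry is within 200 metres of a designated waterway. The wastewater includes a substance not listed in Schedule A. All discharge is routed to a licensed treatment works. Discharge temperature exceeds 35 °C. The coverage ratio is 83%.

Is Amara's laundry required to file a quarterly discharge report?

Yes — Amara's laundry must file a quarterly discharge report.

Exception (a): discharge is routed to a licensed treatment works; a current Category 4 Declaration is held; average daily discharge volume is 620 litres, under the 640 litres limit — every condition holds. But: (f) operates against (a): the laundry is within 200 m of a designated waterway. (g) applies (the baseline figure is 227, meeting the 207 threshold), but is displaced by (h): (h) operates against (g): discharge temperature exceeds 35 °C. (i) would limit (h) — a current Annual Exemption Letter is held — but (j) sets (i) aside: (j) applies — the coverage ratio is 83%, under the 84% limit. (k) would limit (j) — aggregate throughput is 4,530 units, below the 4,940 units limit — but (l) sets (k) aside: (l) operates — the qualifying period is 170 days, below the 175 days limit. (a) is therefore removed.
Exception (b) does not apply: no General Permit is held.
Exception (c) fails — no current Class 6 Exemption Letter is held.
Exception (d) does not apply: the reportable unit count is 141, not under 110.
Exception (e) requires that the wastewater contains only substances listed in Schedule A; but the wastewater includes a non-Schedule-A substance, so (e) is unavailable.
No exception is made out. Amara's laundry falls within the general rule.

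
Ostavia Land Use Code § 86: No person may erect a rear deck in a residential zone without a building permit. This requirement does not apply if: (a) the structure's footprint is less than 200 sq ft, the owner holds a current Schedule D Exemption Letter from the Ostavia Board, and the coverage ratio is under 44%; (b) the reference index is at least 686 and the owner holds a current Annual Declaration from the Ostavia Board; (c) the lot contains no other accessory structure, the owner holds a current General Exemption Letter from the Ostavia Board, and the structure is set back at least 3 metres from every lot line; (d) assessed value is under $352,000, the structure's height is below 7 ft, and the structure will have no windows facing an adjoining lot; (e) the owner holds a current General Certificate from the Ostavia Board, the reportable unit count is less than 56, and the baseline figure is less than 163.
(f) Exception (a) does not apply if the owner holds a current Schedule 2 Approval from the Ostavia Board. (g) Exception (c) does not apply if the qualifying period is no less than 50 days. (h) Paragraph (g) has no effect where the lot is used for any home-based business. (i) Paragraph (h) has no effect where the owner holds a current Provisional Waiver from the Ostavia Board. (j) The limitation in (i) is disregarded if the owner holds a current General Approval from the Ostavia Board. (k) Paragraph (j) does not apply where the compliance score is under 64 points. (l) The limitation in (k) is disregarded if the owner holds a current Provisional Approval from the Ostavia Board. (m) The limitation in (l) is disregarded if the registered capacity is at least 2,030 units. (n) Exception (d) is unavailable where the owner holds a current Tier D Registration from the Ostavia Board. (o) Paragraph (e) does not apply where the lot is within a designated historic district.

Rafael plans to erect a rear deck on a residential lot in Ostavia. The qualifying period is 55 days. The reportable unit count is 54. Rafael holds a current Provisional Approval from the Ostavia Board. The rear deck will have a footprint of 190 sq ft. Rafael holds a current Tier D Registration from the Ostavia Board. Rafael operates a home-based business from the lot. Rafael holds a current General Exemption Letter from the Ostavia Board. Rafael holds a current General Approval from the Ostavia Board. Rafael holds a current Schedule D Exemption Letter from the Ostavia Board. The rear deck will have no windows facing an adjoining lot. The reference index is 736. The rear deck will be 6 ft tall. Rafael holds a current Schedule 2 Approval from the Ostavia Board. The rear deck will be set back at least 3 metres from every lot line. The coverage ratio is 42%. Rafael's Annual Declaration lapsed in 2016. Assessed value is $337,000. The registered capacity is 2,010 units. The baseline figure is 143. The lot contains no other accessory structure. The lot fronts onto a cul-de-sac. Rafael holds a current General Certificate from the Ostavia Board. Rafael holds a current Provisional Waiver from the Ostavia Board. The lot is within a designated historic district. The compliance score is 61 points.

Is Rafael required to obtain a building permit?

No — exception (c) applies; Rafael does not need a building permit.

Exception (a) is satisfied on its face — the structure's footprint is 190 sq ft, less than the 200 sq ft limit; a current Schedule D Exemption Letter is held; the coverage ratio is 42%, under the 44% limit. However, paragraph (f) must be considered: (f) operates — a current Schedule 2 Approval is held. (a) is therefore removed.
Exception (b) fails — no current Annual Declaration is held.
Exception (c)'s conditions are all satisfied: the lot has no other accessory structure; a current General Exemption Letter is held; the setback is at least 3 m on every side. As to paragraphs (g)–(m): (g) operates (the qualifying period is 55 days, meeting the 50 days threshold), but is overridden by (h): (h) applies — a home-based business operates on the lot. (i) would limit (h) — a current Provisional Waiver is held — but (j) sets (i) aside: (j) is triggered — a current General Approval is held. (k) is engaged (the compliance score is 61 points, under the 64 points limit), but is itself disapplied by (l): (l) operates against (k): a current Provisional Approval is held. (m) does not operate here (the registered capacity is 2,010 units, short of 2,030 units), so (l) stands. So (c) applies.
Exception (d)'s conditions are all satisfied: assessed value is $337,000, under the $352,000 limit; the structure's height is 6 ft, below the 7 ft limit; no windows face an adjoining lot. But applying paragraph (n): (n) operates against (d): a current Tier D Registration is held. (d) is therefore removed.
All of (e)'s requirements are met (a current General Certificate is held; the reportable unit count is 54, less than the 56 limit; the baseline figure is 143, less than the 163 limit). But: (o) is engaged — the lot is in a historic district. (e) is therefore removed.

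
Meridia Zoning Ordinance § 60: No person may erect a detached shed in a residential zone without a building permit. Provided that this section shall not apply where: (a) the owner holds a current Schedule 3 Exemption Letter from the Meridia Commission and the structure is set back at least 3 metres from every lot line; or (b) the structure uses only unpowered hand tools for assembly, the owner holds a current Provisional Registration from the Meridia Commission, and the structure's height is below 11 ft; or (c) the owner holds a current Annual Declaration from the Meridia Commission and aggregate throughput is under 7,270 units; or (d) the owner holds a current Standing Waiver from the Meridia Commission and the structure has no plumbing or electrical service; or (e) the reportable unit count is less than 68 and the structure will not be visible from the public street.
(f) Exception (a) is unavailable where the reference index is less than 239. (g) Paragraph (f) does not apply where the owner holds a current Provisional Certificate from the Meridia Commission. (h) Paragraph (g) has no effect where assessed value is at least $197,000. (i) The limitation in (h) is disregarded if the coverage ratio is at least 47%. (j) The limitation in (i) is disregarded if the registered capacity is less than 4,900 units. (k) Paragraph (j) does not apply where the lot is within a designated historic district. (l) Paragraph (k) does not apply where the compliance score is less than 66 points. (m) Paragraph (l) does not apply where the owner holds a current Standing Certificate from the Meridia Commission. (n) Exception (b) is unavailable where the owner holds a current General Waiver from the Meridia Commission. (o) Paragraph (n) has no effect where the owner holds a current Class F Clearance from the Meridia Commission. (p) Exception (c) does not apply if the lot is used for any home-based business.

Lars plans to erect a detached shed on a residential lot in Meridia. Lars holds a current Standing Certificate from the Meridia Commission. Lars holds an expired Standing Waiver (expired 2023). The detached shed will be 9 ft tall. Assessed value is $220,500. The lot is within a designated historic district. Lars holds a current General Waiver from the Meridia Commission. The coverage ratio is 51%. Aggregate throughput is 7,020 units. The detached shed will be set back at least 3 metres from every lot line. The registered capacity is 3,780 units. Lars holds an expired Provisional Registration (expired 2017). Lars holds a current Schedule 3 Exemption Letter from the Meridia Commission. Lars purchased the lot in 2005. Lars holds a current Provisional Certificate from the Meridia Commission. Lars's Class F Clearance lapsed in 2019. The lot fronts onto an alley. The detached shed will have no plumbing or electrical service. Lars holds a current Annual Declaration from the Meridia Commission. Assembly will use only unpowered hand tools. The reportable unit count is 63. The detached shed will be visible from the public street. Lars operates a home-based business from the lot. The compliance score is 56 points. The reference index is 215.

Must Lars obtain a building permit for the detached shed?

No — exception (a) applies; Lars does not need a building permit.

Exception (a): a current Schedule 3 Exemption Letter is held; the setback is at least 3 m on every side — every condition holds. Applying paragraphs (f)–(m): (f) would limit (a) — the reference index is 215, less than the 239 limit — but (g) sets (f) aside: (g) operates — a current Provisional Certificate is held. (h) is engaged (assessed value is $220,500, meeting the $197,000 threshold), but is displaced by (i): (i) operates against (h): the coverage ratio is 51%, meeting the 47% threshold. (j) would limit (i) — the registered capacity is 3,780 units, less than the 4,900 units limit — but (k) sets (j) aside: (k) operates — the lot is in a historic district. (l) would limit (k) — the compliance score is 56 points, less than the 66 points limit — but (m) sets (l) aside: (m) is triggered — a current Standing Certificate is held. (a) remains available.
Exception (b) does not apply: there is no Provisional Registration in force.
Exception (c)'s conditions are all satisfied: a current Annual Declaration is held; aggregate throughput is 7,020 units, under the 7,270 units limit. Turning to paragraph (p): (p) operates against (c): a home-based business operates on the lot. (c) is therefore removed.
Exception (d) fails — the Standing Waiver is not current.
Exception (e) requires that the structure will not be visible from the public street; but the structure will be visible from the street, so (e) is unavailable.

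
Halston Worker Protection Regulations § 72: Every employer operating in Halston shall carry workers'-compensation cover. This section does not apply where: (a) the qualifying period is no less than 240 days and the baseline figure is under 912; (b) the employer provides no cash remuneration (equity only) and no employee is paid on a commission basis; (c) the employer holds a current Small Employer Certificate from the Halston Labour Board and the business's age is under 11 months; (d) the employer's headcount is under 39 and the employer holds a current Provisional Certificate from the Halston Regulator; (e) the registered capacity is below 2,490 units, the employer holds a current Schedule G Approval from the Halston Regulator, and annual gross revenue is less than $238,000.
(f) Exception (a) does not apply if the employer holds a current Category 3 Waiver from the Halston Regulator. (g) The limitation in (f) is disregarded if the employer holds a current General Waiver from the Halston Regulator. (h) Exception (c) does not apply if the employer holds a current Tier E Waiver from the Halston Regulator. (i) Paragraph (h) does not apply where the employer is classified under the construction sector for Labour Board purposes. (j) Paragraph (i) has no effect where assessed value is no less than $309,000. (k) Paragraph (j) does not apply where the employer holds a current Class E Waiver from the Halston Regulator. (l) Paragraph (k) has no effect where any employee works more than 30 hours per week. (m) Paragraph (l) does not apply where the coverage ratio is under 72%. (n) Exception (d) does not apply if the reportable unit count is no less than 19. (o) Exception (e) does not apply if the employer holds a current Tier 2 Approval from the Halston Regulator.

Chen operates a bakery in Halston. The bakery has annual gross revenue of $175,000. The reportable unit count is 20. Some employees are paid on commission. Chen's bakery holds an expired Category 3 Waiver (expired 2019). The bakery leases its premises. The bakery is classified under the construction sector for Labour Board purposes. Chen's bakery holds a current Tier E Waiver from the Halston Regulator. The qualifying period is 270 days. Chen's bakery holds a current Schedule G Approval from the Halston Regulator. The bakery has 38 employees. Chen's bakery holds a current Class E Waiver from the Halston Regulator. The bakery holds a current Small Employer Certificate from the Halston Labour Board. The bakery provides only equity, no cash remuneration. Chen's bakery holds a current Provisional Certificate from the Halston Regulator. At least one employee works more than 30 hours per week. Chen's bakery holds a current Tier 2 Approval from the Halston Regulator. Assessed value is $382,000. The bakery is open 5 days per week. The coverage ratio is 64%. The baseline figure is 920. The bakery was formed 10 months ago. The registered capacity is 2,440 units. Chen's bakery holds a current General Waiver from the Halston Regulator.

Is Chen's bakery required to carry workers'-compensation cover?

Exception (a) does not apply: the baseline figure is 920, not under 912.
Exception (b) requires that no employee is paid on a commission basis; but some employees are paid on commission, so (b) is unavailable.
Exception (c) is satisfied on its face — a current Small Employer Certificate is held; the business's age is 10 months, under the 11 months limit. Under paragraphs (h)–(m): (h) is engaged (a current Tier E Waiver is held), but is displaced by (i): (i) applies — the bakery is classified under the construction sector. (j) would limit (i) — assessed value is $382,000, meeting the $309,000 threshold — but (k) sets (j) aside: (k) operates — a current Class E Waiver is held. (l) would limit (k) — at least one employee exceeds 30 hours/week — but (m) sets (l) aside: (m) is engaged — the coverage ratio is 64%, under the 72% limit. (c) remains available.
Exception (d) is satisfied on its face — the employer's headcount is 38, under the 39 limit; a current Provisional Certificate is held. Turning to paragraph (n): (n) applies — the reportable unit count is 20, meeting the 19 threshold. (d) is therefore removed.
Exception (e)'s conditions are all satisfied: the registered capacity is 2,440 units, below the 2,490 units limit; a current Schedule G Approval is held; annual gross revenue is $175,000, less than the $238,000 limit. But: (o) operates against (e): a current Tier 2 Approval is held. Exception (e) does not apply.

No — exception (c) applies; Chen's bakery is not required to carry workers'-compensation cover.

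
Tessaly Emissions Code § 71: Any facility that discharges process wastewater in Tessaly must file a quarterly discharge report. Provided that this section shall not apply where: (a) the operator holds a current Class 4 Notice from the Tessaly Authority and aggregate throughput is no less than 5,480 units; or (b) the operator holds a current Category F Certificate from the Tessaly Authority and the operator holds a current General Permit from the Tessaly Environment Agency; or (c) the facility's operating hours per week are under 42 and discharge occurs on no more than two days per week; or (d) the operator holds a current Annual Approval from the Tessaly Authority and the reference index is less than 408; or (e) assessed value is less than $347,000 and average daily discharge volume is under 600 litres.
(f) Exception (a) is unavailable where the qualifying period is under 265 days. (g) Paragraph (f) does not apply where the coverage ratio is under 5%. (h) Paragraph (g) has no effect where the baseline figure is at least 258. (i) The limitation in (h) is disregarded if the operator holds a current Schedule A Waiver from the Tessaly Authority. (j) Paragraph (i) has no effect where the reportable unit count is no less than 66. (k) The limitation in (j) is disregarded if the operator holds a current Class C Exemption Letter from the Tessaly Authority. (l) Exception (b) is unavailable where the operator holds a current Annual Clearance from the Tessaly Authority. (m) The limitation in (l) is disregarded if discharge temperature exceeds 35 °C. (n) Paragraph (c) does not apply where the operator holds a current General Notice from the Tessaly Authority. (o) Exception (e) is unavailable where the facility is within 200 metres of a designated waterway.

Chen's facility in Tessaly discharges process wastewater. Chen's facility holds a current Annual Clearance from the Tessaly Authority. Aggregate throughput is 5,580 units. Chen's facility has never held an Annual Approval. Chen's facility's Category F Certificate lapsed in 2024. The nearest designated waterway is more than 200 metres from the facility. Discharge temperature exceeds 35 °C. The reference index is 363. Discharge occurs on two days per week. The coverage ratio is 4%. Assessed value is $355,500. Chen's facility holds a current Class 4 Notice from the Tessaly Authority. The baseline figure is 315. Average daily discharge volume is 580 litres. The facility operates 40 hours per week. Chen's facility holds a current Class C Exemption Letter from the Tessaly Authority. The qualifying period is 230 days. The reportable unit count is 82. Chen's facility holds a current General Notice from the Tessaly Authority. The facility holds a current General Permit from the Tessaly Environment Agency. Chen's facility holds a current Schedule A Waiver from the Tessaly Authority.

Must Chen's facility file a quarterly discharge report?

Exception (a): a current Class 4 Notice is held; aggregate throughput is 5,580 units, meeting the 5,480 units threshold — every condition holds. Applying paragraphs (f)–(k): (f) is engaged (the qualifying period is 230 days, under the 265 days limit), but is set aside by (g): (g) is engaged — the coverage ratio is 4%, under the 5% limit. (h) is engaged (the baseline figure is 315, meeting the 258 threshold), but is itself disapplied by (i): (i) operates against (h): a current Schedule A Waiver is held. (j) would limit (i) — the reportable unit count is 82, meeting the 66 threshold — but (k) sets (j) aside: (k) operates — a current Class C Exemption Letter is held. Exception (a) stands.
Exception (b) fails — no current Category F Certificate is held.
Exception (c)'s conditions are all satisfied: the facility's operating hours per week are 40, under the 42 limit; discharge occurs on no more than two days per week. But: (n) applies — a current General Notice is held. Exception (c) does not apply.
Exception (d) does not apply: the Annual Approval is not current.
Exception (e) requires that assessed value is less than $347,000; but assessed value is $355,500, not less than $347,000, so (e) is unavailable.

No — exception (a) applies; Chen's facility is not required to file a quarterly discharge report.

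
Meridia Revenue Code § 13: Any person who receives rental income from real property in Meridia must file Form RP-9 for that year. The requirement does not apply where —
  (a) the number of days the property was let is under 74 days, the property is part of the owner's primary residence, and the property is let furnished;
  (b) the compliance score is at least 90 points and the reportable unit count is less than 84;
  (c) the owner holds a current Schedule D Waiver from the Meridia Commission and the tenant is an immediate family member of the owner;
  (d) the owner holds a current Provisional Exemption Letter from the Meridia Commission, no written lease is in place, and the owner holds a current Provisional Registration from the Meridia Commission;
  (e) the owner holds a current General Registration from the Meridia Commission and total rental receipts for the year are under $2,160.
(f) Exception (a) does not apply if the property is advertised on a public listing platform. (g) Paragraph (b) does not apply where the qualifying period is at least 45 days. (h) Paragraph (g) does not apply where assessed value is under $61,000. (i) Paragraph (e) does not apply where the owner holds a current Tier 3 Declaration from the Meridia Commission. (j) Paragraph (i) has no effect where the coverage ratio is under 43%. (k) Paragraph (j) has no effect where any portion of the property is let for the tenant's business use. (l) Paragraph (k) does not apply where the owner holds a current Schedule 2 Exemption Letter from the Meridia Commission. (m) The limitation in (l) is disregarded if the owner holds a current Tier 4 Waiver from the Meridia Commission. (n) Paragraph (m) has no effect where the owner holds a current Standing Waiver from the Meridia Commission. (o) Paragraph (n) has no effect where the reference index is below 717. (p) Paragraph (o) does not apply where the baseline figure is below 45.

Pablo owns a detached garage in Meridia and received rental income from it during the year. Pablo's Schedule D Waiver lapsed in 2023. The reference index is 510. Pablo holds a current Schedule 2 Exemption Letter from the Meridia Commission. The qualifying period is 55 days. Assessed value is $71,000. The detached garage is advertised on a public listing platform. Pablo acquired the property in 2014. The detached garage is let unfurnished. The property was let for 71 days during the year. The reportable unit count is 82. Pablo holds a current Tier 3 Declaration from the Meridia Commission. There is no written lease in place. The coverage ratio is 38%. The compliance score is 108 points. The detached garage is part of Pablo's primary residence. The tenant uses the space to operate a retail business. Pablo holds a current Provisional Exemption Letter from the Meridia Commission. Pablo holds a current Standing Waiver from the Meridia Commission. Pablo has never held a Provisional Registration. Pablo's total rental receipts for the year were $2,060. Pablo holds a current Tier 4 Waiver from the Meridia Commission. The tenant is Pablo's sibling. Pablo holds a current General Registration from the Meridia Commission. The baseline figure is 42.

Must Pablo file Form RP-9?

Exception (a) requires that the property is let furnished; but the property is let unfurnished, so (a) is unavailable.
Exception (b)'s conditions are all satisfied: the compliance score is 108 points, meeting the 90 points threshold; the reportable unit count is 82, less than the 84 limit. But: (g) operates against (b): the qualifying period is 55 days, meeting the 45 days threshold. (h), which would lift (g), is not triggered — assessed value is $71,000, not under $61,000. Exception (b) does not apply.
Exception (c) does not apply: no current Schedule D Waiver is held.
Exception (d) requires that the owner holds a current Provisional Registration from the Meridia Commission; but the Provisional Registration is not current, so (d) is unavailable.
Exception (e)'s conditions are all satisfied: a current General Registration is held; total rental receipts for the year are $2,060, under the $2,160 limit. As to paragraphs (i)–(p): (i) operates (a current Tier 3 Declaration is held), but is displaced by (j): (j) is triggered — the coverage ratio is 38%, under the 43% limit. (k) operates (the space is let for business use), but yields to (l): (l) applies — a current Schedule 2 Exemption Letter is held. (m) applies (a current Tier 4 Waiver is held), but is overridden by (n): (n) is engaged — a current Standing Waiver is held. (o) would limit (n) — the reference index is 510, below the 717 limit — but (p) sets (o) aside: (p) operates — the baseline figure is 42, below the 45 limit. (e) remains available.

No — exception (e) applies; Pablo is not required to file Form RP-9.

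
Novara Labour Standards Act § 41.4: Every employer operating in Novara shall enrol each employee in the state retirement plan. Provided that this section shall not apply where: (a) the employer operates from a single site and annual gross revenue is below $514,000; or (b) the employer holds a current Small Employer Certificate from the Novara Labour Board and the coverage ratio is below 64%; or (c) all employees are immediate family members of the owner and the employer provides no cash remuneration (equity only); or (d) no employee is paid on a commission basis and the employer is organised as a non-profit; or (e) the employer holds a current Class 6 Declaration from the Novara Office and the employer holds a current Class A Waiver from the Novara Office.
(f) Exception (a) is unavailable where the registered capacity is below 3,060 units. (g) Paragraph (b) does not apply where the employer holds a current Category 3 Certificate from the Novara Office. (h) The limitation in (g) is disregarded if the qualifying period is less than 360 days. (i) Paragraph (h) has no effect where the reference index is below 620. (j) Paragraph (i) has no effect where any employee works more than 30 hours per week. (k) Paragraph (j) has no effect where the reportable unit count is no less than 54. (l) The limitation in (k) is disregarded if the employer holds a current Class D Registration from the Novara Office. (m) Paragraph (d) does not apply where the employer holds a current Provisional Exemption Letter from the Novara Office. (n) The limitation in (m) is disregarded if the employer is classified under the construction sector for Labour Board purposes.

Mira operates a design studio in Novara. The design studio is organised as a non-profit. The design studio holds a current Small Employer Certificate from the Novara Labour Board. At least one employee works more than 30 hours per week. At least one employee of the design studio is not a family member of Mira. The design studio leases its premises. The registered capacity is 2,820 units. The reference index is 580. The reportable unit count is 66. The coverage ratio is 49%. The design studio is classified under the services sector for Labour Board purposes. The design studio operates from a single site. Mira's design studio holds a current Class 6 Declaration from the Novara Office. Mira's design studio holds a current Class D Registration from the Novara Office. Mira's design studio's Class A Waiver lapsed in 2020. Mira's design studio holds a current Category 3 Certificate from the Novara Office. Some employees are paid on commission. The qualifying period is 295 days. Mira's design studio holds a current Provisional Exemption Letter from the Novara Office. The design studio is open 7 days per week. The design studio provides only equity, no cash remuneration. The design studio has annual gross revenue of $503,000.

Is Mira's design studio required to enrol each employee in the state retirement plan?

No — exception (b) applies; Mira's design studio is not required to enrol each employee in the state retirement plan.

Exception (a)'s conditions are all satisfied: the employer operates from a single site; annual gross revenue is $503,000, below the $514,000 limit. But applying paragraph (f): (f) applies — the registered capacity is 2,820 units, below the 3,060 units limit. (a) is therefore removed.
Exception (b) is satisfied on its face — a current Small Employer Certificate is held; the coverage ratio is 49%, below the 64% limit. As to paragraphs (g)–(l): (g) operates (a current Category 3 Certificate is held), but is overridden by (h): (h) is engaged — the qualifying period is 295 days, less than the 360 days limit. (i) would limit (h) — the reference index is 580, below the 620 limit — but (j) sets (i) aside: (j) is engaged — at least one employee exceeds 30 hours/week. (k) would limit (j) — the reportable unit count is 66, meeting the 54 threshold — but (l) sets (k) aside: (l) operates against (k): a current Class D Registration is held. (b) remains available.
Exception (c) fails — at least one employee is not a family member.
Exception (d) fails — some employees are paid on commission.
Exception (e) requires that the employer holds a current Class A Waiver from the Novara Office; but there is no Class A Waiver in force, so (e) is unavailable.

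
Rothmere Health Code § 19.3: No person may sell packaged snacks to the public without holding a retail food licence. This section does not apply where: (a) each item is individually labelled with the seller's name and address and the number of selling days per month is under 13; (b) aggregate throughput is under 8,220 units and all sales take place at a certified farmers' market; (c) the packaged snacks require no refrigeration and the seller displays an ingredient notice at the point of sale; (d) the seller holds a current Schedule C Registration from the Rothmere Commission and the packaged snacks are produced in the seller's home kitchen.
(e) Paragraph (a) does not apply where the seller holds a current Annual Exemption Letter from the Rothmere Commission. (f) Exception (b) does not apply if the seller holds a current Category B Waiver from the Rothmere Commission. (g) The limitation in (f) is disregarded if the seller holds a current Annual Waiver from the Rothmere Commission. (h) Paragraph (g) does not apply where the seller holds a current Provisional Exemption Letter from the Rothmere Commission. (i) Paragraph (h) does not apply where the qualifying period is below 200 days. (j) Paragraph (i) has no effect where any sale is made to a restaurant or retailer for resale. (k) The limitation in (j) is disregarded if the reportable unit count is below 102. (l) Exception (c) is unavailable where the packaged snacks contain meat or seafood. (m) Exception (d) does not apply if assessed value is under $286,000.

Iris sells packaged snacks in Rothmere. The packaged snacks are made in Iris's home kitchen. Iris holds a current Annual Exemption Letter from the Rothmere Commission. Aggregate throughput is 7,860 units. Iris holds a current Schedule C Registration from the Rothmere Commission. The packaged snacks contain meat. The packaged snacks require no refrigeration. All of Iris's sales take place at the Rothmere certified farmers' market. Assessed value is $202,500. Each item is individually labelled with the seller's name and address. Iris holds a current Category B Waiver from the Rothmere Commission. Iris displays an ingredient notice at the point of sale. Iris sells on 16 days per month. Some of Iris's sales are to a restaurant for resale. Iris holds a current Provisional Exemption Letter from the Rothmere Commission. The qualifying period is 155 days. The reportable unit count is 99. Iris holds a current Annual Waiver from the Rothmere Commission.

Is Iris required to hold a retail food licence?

No — exception (b) applies; Iris is not required to hold a retail food licence.

Exception (a) requires that the number of selling days per month is under 13; but the number of selling days per month is 16, not under 13, so (a) is unavailable.
Exception (b): aggregate throughput is 7,860 units, under the 8,220 units limit; all sales are at a certified farmers' market — every condition holds. Considering the limiting provisions: (f) applies (a current Category B Waiver is held), but yields to (g): (g) operates against (f): a current Annual Waiver is held. (h) would limit (g) — a current Provisional Exemption Letter is held — but (i) sets (h) aside: (i) operates — the qualifying period is 155 days, below the 200 days limit. (j) would limit (i) — some sales are to a restaurant for resale — but (k) sets (j) aside: (k) operates against (j): the reportable unit count is 99, below the 102 limit. (b) remains available.
All of (c)'s requirements are met (the packaged snacks are shelf-stable; an ingredient notice is displayed). But applying paragraph (l): (l) applies — the packaged snacks contain meat. So (c) is unavailable.
Exception (d)'s conditions are all satisfied: a current Schedule C Registration is held; the packaged snacks are home-kitchen produced. Turning to paragraph (m): (m) is engaged — assessed value is $202,500, under the $286,000 limit. (d) is therefore removed.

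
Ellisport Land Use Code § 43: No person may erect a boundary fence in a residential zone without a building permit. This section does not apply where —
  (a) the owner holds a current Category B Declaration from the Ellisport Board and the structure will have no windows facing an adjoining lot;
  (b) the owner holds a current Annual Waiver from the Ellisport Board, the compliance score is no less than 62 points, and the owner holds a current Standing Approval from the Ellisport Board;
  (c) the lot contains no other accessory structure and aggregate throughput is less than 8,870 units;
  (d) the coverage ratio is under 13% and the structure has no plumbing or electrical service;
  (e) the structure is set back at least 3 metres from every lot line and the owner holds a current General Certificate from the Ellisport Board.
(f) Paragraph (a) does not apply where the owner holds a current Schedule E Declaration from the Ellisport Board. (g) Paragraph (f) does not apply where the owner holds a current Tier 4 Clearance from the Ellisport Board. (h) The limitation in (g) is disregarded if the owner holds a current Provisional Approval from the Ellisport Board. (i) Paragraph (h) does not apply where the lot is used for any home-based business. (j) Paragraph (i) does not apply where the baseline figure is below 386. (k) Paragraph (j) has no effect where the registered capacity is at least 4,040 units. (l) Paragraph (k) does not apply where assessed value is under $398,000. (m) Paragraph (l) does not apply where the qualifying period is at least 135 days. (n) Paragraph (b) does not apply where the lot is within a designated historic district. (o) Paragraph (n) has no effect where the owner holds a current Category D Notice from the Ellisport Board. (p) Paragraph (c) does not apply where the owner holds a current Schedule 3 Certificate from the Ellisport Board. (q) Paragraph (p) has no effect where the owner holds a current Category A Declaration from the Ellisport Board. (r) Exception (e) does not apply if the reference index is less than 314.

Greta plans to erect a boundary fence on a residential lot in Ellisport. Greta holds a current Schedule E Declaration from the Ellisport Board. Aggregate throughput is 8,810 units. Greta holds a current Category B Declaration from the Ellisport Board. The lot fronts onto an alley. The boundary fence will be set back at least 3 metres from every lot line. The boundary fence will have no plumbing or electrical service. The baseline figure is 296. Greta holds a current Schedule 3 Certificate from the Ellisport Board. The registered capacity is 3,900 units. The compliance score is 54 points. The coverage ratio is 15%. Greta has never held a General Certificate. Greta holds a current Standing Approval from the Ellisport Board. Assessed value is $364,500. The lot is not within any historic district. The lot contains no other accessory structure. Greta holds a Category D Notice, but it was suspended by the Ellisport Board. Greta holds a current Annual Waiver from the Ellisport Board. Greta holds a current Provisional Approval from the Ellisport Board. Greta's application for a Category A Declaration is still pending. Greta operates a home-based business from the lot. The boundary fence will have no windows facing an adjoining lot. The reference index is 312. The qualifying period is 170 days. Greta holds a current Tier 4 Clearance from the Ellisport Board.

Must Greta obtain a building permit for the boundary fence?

Exception (a) is satisfied on its face — a current Category B Declaration is held; no windows face an adjoining lot. However, paragraphs (f)–(m) must be considered: (f) operates against (a): a current Schedule E Declaration is held. (g) is triggered (a current Tier 4 Clearance is held), but is overridden by (h): (h) operates against (g): a current Provisional Approval is held. (i) would limit (h) — a home-based business operates on the lot — but (j) sets (i) aside: (j) applies — the baseline figure is 296, below the 386 limit. (k), which would lift (j), does not operate here — the registered capacity is 3,900 units, short of 4,040 units. (a) is therefore removed.
Exception (b) fails — the compliance score is 54 points, short of 62 points.
All of (c)'s requirements are met (the lot has no other accessory structure; aggregate throughput is 8,810 units, less than the 8,870 units limit). Turning to paragraphs (p)–(q): (p) operates against (c): a current Schedule 3 Certificate is held. (q) does not operate here (the Category A Declaration is not current), so (p) stands. Exception (c) does not apply.
Exception (d) fails — the coverage ratio is 15%, not under 13%.
Exception (e) requires that the owner holds a current General Certificate from the Ellisport Board; but there is no General Certificate in force, so (e) is unavailable.
None of the exceptions is available; § 43 applies in full.

Yes — Greta must obtain a building permit.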